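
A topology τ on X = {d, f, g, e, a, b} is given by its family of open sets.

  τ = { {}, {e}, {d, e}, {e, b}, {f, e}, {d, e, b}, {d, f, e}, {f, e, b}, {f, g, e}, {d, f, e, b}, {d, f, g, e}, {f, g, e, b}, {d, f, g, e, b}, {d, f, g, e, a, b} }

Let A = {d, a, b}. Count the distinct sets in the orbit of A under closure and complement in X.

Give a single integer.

cl via duality: int({f, g, e}) = {f, g, e}, so X∖{f, g, e} = {d, a, b}
Write k for closure, c for complement:
  1. A     = {d, a, b}
  2. cA    = {f, g, e}
  3. kcA   = {d, f, g, e, a, b}
  4. ckcA  = {}
applying k or c yields no new set

4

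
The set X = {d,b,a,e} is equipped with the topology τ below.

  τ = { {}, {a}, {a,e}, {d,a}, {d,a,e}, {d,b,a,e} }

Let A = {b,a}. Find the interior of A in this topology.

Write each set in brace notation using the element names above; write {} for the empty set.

{a}

U open, U⊆A: {}, {a}. int(A) = ⋃ = {a}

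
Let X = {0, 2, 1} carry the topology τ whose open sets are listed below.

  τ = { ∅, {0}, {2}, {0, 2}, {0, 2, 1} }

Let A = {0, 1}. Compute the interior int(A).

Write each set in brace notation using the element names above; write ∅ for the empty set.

{0}

U open, U⊆A: ∅, {0}. int(A) = ⋃ = {0}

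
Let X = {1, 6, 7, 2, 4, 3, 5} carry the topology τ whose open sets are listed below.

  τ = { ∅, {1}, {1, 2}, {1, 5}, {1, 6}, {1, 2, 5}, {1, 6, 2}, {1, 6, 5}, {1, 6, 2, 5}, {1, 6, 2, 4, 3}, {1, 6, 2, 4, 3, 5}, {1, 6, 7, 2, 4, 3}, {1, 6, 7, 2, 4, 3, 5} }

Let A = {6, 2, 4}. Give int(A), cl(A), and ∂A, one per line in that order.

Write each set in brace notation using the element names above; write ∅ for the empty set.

int(A) = ∅
cl(A)  = {6, 7, 2, 4, 3}
∂A     = {6, 7, 2, 4, 3}

U open, U⊆A: ∅. int(A) = ⋃ = ∅
X∖A={1, 7, 3, 5}, int(X∖A)={1, 5}, hence cl(A)={6, 7, 2, 4, 3}
∂A: remove int from cl → {6, 7, 2, 4, 3}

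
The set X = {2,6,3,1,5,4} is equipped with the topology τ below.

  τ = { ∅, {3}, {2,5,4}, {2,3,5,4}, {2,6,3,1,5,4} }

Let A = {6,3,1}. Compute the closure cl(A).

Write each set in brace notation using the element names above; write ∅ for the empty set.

{6,3,1}

complement {2,5,4}; its interior {2,5,4}; cl(A) = X∖{2,5,4} = {6,3,1}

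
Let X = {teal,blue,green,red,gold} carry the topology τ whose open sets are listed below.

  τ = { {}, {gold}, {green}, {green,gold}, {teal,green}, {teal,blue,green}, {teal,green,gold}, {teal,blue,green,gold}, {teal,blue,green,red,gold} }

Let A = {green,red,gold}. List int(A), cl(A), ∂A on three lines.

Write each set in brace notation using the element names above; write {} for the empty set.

interior: largest open inside A is {green,gold} (from {}, {gold}, {green}, {green,gold})
cl via duality: int({teal,blue}) = {}, so X∖{} = {teal,blue,green,red,gold}
cl∖int = {teal,blue,red}

int(A) = {green,gold}
cl(A)  = {teal,blue,green,red,gold}
∂A     = {teal,blue,red}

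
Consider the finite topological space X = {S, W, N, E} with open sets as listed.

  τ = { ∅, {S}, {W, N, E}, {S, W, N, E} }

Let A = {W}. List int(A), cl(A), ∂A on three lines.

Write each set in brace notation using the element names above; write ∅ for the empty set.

opens ⊆ A: ∅; union → int = ∅
complement {S, N, E}; its interior {S}; cl(A) = X∖{S} = {W, N, E}
boundary = {W, N, E} ∖ ∅ = {W, N, E}

int(A) = ∅
cl(A)  = {W, N, E}
∂A     = {W, N, E}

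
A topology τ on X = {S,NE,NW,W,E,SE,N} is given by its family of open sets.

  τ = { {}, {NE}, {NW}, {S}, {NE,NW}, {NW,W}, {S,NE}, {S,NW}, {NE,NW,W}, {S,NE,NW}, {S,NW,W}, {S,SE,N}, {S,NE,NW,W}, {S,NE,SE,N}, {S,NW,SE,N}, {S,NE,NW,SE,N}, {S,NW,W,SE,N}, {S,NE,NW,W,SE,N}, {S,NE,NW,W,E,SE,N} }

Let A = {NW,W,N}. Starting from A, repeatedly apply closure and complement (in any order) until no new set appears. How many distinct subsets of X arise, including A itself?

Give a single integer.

8

complement {S,NE,E,SE}; its interior {S,NE}; cl(A) = X∖{S,NE} = {NW,W,E,SE,N}
With k = closure, c = complement:
  1. A     = {NW,W,N}
  2. kA    = {NW,W,E,SE,N}
  3. cA    = {S,NE,E,SE}
  4. ckA   = {S,NE}
  5. kcA   = {S,NE,E,SE,N}
  6. ckcA  = {NW,W}
  7. kckcA = {NW,W,E}
  8. ckckcA = {S,NE,SE,N}
k, c of each give nothing new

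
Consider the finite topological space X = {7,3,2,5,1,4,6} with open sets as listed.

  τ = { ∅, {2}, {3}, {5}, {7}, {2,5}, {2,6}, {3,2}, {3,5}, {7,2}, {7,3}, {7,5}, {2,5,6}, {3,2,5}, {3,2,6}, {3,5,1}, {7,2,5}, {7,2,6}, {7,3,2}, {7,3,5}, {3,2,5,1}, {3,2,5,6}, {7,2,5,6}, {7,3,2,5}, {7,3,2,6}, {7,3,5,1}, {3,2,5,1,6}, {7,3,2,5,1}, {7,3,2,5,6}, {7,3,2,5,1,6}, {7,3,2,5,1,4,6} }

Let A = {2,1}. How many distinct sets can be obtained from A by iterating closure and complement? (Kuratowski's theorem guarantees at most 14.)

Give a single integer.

complement {7,3,5,4,6}; its interior {7,3,5}; cl(A) = X∖{7,3,5} = {2,1,4,6}
With k = closure, c = complement:
  1. A     = {2,1}
  2. kA    = {2,1,4,6}
  3. cA    = {7,3,5,4,6}
  4. ckA   = {7,3,5}
  5. kcA   = {7,3,5,1,4,6}
  6. kckA  = {7,3,5,1,4}
  7. ckcA  = {2}
  8. ckckA = {2,6}
  9. kckcA = {2,4,6}
  10. ckckcA = {7,3,5,1}
k, c of each give nothing new

10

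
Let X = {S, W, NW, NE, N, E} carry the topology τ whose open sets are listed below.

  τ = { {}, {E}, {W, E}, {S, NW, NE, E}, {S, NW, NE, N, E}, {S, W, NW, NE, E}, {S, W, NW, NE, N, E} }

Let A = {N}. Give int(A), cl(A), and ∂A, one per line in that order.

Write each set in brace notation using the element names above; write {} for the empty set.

int(A) = {}
cl(A)  = {N}
∂A     = {N}

open subsets of A: {}; so int(A) = {}
closure: X∖int(X∖A) = X∖{S, W, NW, NE, E} = {N}
∂A = {N} minus {} = {N}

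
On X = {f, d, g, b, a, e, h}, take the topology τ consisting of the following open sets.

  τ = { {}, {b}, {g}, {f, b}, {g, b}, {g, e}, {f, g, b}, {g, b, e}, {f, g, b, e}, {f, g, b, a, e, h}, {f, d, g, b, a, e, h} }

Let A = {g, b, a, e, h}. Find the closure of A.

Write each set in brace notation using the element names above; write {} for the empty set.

cl via duality: int({f, d}) = {}, so X∖{} = {f, d, g, b, a, e, h}

{f, d, g, b, a, e, h}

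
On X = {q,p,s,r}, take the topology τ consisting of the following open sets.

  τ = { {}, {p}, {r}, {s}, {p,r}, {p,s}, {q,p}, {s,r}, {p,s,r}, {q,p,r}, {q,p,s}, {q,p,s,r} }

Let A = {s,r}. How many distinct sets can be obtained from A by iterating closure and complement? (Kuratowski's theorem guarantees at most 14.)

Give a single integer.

2

cl via duality: int({q,p}) = {q,p}, so X∖{q,p} = {s,r}
Write k for closure, c for complement:
  1. A     = {s,r}
  2. cA    = {q,p}
applying k or c yields no new set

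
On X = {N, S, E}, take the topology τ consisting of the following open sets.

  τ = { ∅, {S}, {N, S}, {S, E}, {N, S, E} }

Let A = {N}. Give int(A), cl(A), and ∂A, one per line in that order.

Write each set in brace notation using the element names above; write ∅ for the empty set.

int(A) = ∅
cl(A)  = {N}
∂A     = {N}

open subsets of A: ∅; so int(A) = ∅
closure: X∖int(X∖A) = X∖{S, E} = {N}
∂A = {N} minus ∅ = {N}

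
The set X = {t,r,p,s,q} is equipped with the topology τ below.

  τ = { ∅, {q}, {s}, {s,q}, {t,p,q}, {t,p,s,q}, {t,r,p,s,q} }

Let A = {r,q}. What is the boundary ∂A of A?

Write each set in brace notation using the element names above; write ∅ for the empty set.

{t,r,p}

interior: largest open inside A is {q} (from ∅, {q})
cl via duality: int({t,p,s}) = {s}, so X∖{s} = {t,r,p,q}
cl∖int = {t,r,p}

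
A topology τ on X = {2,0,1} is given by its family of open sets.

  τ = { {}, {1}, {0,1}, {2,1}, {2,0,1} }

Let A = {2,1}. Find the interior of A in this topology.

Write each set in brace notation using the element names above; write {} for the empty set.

opens ⊆ A: {}, {1}, {2,1}; union → int = {2,1}

{2,1}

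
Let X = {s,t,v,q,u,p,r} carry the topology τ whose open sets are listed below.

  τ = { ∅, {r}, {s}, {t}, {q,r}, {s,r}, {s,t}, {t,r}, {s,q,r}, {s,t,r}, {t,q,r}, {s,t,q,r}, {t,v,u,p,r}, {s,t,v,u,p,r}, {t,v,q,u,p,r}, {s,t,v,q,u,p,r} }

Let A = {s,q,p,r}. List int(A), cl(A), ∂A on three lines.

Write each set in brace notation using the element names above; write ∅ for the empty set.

int(A) = {s,q,r}
cl(A)  = {s,v,q,u,p,r}
∂A     = {v,u,p}

opens ⊆ A: ∅, {r}, {s}, {q,r}, {s,r}, {s,q,r}; union → int = {s,q,r}
complement {t,v,u}; its interior {t}; cl(A) = X∖{t} = {s,v,q,u,p,r}
boundary = {s,v,q,u,p,r} ∖ {s,q,r} = {v,u,p}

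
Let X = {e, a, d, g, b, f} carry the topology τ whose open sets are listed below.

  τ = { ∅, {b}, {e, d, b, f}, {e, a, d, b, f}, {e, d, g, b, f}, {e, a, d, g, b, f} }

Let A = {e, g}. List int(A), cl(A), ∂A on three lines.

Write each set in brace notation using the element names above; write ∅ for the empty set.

open subsets of A: ∅; so int(A) = ∅
closure: X∖int(X∖A) = X∖{b} = {e, a, d, g, f}
∂A = {e, a, d, g, f} minus ∅ = {e, a, d, g, f}

int(A) = ∅
cl(A)  = {e, a, d, g, f}
∂A     = {e, a, d, g, f}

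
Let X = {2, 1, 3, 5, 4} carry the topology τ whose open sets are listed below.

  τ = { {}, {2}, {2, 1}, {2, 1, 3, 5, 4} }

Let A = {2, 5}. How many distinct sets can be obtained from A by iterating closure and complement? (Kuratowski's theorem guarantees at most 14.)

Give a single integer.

6

cl via duality: int({1, 3, 4}) = {}, so X∖{} = {2, 1, 3, 5, 4}
Write k for closure, c for complement:
  1. A     = {2, 5}
  2. kA    = {2, 1, 3, 5, 4}
  3. cA    = {1, 3, 4}
  4. ckA   = {}
  5. kcA   = {1, 3, 5, 4}
  6. ckcA  = {2}
applying k or c yields no new set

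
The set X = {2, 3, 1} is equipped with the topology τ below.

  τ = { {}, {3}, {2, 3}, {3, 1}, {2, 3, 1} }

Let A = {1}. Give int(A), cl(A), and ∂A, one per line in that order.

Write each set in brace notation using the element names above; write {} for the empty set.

int(A) = {}
cl(A)  = {1}
∂A     = {1}

U open, U⊆A: {}. int(A) = ⋃ = {}
X∖A={2, 3}, int(X∖A)={2, 3}, hence cl(A)={1}
∂A: remove int from cl → {1}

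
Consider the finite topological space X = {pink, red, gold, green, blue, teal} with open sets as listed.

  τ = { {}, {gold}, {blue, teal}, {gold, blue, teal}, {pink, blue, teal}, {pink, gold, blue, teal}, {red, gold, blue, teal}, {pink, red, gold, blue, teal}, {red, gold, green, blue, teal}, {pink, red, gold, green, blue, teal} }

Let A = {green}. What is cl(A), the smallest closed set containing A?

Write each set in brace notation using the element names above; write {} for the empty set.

X∖A={pink, red, gold, blue, teal}, int(X∖A)={pink, red, gold, blue, teal}, hence cl(A)={green}

{green}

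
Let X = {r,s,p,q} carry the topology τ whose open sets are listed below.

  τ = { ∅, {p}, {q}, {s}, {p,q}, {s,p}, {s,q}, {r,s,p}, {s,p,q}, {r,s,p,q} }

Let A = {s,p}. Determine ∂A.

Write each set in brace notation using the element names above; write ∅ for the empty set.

{r}

U open, U⊆A: ∅, {s}, {p}, {s,p}. int(A) = ⋃ = {s,p}
X∖A={r,q}, int(X∖A)={q}, hence cl(A)={r,s,p}
∂A: remove int from cl → {r}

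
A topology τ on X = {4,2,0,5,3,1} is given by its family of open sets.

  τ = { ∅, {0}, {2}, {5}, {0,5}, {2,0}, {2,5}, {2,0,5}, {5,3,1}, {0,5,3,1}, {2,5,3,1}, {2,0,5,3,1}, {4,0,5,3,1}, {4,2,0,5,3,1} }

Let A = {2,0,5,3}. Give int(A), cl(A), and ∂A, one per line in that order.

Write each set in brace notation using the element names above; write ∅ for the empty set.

interior: largest open inside A is {2,0,5} (from ∅, {0}, {2}, {5}, {0,5}, {2,0}, {2,5}, {2,0,5})
cl via duality: int({4,1}) = ∅, so X∖∅ = {4,2,0,5,3,1}
cl∖int = {4,3,1}

int(A) = {2,0,5}
cl(A)  = {4,2,0,5,3,1}
∂A     = {4,3,1}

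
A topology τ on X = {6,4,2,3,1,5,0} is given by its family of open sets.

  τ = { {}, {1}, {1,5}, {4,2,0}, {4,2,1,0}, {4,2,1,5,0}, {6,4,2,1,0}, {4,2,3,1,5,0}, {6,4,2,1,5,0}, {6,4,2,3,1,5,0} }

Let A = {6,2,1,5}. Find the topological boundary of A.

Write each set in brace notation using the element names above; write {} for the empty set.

open subsets of A: {}, {1}, {1,5}; so int(A) = {1,5}
closure: X∖int(X∖A) = X∖{} = {6,4,2,3,1,5,0}
∂A = {6,4,2,3,1,5,0} minus {1,5} = {6,4,2,3,0}

{6,4,2,3,0}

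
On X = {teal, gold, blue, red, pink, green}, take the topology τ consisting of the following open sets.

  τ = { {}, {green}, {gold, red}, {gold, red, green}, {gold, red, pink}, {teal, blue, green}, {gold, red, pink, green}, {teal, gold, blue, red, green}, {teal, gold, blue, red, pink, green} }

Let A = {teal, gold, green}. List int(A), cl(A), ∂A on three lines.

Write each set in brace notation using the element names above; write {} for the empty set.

opens ⊆ A: {}, {green}; union → int = {green}
complement {blue, red, pink}; its interior {}; cl(A) = X∖{} = {teal, gold, blue, red, pink, green}
boundary = {teal, gold, blue, red, pink, green} ∖ {green} = {teal, gold, blue, red, pink}

int(A) = {green}
cl(A)  = {teal, gold, blue, red, pink, green}
∂A     = {teal, gold, blue, red, pink}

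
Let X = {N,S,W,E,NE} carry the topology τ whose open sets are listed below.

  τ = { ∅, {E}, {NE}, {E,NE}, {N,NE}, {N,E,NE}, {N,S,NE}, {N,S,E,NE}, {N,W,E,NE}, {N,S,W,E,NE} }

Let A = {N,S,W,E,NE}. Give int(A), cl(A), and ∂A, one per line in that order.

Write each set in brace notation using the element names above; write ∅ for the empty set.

U open, U⊆A: ∅, {E}, {NE}, {N,NE}, {E,NE}, {N,S,NE}, {N,E,NE}, {N,S,E,NE}, {N,W,E,NE}, {N,S,W,E,NE}. int(A) = ⋃ = {N,S,W,E,NE}
X∖A=∅, int(X∖A)=∅, hence cl(A)={N,S,W,E,NE}
∂A: remove int from cl → ∅

int(A) = {N,S,W,E,NE}
cl(A)  = {N,S,W,E,NE}
∂A     = ∅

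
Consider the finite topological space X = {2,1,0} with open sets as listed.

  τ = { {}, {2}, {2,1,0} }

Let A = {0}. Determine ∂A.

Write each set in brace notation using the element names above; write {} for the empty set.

{1,0}

U open, U⊆A: {}. int(A) = ⋃ = {}
X∖A={2,1}, int(X∖A)={2}, hence cl(A)={1,0}
∂A: remove int from cl → {1,0}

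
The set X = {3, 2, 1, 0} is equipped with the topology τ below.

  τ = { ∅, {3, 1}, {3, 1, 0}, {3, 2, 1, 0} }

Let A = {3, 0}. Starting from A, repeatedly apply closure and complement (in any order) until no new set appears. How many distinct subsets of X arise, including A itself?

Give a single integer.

4

X∖A={2, 1}, int(X∖A)=∅, hence cl(A)={3, 2, 1, 0}
Orbit (k=closure, c=complement):
  1. A     = {3, 0}
  2. kA    = {3, 2, 1, 0}
  3. cA    = {2, 1}
  4. ckA   = ∅
(closed under both — stop)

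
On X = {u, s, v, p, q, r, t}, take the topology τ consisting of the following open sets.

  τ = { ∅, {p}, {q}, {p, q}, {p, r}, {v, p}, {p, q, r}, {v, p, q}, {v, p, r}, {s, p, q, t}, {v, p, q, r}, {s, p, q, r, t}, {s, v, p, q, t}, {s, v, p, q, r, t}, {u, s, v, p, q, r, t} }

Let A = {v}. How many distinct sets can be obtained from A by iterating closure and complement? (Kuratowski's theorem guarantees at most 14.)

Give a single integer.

6

complement {u, s, p, q, r, t}; its interior {s, p, q, r, t}; cl(A) = X∖{s, p, q, r, t} = {u, v}
With k = closure, c = complement:
  1. A     = {v}
  2. kA    = {u, v}
  3. cA    = {u, s, p, q, r, t}
  4. ckA   = {s, p, q, r, t}
  5. kcA   = {u, s, v, p, q, r, t}
  6. ckcA  = ∅
k, c of each give nothing new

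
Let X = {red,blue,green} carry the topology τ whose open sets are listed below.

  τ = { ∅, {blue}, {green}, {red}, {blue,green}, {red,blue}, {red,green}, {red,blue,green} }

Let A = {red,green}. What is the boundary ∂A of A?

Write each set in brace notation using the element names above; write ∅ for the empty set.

∅

open subsets of A: ∅, {red}, {green}, {red,green}; so int(A) = {red,green}
closure: X∖int(X∖A) = X∖{blue} = {red,green}
∂A = {red,green} minus {red,green} = ∅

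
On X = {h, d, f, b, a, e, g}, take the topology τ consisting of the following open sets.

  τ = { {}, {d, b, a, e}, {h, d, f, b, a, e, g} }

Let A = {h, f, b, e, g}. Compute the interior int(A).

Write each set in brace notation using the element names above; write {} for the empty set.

U open, U⊆A: {}. int(A) = ⋃ = {}

{}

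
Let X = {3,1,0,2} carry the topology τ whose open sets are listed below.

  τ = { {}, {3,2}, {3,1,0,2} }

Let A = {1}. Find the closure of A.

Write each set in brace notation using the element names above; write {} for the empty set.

complement {3,0,2}; its interior {3,2}; cl(A) = X∖{3,2} = {1,0}

{1,0}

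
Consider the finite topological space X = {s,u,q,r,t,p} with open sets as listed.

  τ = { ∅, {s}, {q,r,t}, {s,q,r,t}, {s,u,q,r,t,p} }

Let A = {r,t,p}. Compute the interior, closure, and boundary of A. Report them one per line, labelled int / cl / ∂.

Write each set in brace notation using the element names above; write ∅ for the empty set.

interior: largest open inside A is ∅ (from ∅)
cl via duality: int({s,u,q}) = {s}, so X∖{s} = {u,q,r,t,p}
cl∖int = {u,q,r,t,p}

int(A) = ∅
cl(A)  = {u,q,r,t,p}
∂A     = {u,q,r,t,p}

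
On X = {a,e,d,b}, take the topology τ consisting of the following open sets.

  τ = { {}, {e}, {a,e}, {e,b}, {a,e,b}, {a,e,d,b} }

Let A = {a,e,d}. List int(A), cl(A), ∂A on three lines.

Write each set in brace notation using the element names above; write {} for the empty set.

opens ⊆ A: {}, {e}, {a,e}; union → int = {a,e}
complement {b}; its interior {}; cl(A) = X∖{} = {a,e,d,b}
boundary = {a,e,d,b} ∖ {a,e} = {d,b}

int(A) = {a,e}
cl(A)  = {a,e,d,b}
∂A     = {d,b}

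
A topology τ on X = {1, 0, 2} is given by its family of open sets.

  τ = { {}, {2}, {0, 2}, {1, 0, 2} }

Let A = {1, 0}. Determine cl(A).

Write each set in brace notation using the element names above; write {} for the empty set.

{1, 0}

closure: X∖int(X∖A) = X∖{2} = {1, 0}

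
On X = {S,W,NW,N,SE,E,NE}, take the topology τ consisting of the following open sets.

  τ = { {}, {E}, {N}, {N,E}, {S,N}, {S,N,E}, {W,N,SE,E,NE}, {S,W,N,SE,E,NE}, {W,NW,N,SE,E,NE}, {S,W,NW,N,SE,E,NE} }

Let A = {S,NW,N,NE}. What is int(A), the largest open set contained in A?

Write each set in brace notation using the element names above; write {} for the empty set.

{S,N}

opens ⊆ A: {}, {N}, {S,N}; union → int = {S,N}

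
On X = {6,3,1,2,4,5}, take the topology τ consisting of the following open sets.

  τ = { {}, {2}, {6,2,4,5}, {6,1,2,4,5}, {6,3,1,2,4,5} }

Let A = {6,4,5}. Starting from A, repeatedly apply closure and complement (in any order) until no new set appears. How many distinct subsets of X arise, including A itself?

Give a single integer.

X∖A={3,1,2}, int(X∖A)={2}, hence cl(A)={6,3,1,4,5}
Orbit (k=closure, c=complement):
  1. A     = {6,4,5}
  2. kA    = {6,3,1,4,5}
  3. cA    = {3,1,2}
  4. ckA   = {2}
  5. kcA   = {6,3,1,2,4,5}
  6. ckcA  = {}
(closed under both — stop)

6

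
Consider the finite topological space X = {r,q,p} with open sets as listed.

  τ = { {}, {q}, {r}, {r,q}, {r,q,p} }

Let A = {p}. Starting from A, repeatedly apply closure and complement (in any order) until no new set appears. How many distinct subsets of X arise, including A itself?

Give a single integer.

closure: X∖int(X∖A) = X∖{r,q} = {p}
Let k=closure and c=complement:
  1. A     = {p}
  2. cA    = {r,q}
  3. kcA   = {r,q,p}
  4. ckcA  = {}
— saturated at 4

4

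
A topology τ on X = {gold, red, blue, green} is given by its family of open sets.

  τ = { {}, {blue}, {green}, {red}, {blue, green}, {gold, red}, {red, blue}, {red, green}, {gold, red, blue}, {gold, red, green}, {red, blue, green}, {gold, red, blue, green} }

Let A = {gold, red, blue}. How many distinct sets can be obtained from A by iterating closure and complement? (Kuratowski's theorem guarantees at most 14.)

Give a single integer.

closure: X∖int(X∖A) = X∖{green} = {gold, red, blue}
Let k=closure and c=complement:
  1. A     = {gold, red, blue}
  2. cA    = {green}
— saturated at 2

2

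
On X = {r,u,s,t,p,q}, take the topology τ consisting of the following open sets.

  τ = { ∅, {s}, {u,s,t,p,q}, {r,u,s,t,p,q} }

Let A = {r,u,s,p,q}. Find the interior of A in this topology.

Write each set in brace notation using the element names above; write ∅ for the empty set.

opens ⊆ A: ∅, {s}; union → int = {s}

{s}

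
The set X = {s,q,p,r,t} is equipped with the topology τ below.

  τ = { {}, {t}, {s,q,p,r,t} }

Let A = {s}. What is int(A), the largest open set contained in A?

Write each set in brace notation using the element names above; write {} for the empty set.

opens ⊆ A: {}; union → int = {}

{}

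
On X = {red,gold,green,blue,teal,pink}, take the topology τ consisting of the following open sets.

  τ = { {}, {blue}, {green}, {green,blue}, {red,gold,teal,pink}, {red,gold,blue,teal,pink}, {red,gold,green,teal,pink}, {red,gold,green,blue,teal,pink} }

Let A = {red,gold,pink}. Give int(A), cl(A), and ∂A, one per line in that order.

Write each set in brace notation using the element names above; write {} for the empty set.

U open, U⊆A: {}. int(A) = ⋃ = {}
X∖A={green,blue,teal}, int(X∖A)={green,blue}, hence cl(A)={red,gold,teal,pink}
∂A: remove int from cl → {red,gold,teal,pink}

int(A) = {}
cl(A)  = {red,gold,teal,pink}
∂A     = {red,gold,teal,pink}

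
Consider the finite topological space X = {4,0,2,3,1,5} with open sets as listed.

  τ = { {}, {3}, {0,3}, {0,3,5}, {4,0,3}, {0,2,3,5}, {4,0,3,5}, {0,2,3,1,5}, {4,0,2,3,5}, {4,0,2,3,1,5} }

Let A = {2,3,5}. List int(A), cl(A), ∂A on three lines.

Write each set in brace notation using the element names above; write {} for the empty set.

int(A) = {3}
cl(A)  = {4,0,2,3,1,5}
∂A     = {4,0,2,1,5}

interior: largest open inside A is {3} (from {}, {3})
cl via duality: int({4,0,1}) = {}, so X∖{} = {4,0,2,3,1,5}
cl∖int = {4,0,2,1,5}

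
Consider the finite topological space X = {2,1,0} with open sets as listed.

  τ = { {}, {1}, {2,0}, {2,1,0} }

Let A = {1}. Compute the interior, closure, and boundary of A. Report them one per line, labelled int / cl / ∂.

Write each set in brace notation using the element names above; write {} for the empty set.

U open, U⊆A: {}, {1}. int(A) = ⋃ = {1}
X∖A={2,0}, int(X∖A)={2,0}, hence cl(A)={1}
∂A: remove int from cl → {}

int(A) = {1}
cl(A)  = {1}
∂A     = {}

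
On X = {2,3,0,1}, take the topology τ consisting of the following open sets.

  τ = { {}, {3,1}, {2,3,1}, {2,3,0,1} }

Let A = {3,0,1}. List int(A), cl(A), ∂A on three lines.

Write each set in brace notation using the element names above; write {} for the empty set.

int(A) = {3,1}
cl(A)  = {2,3,0,1}
∂A     = {2,0}

open subsets of A: {}, {3,1}; so int(A) = {3,1}
closure: X∖int(X∖A) = X∖{} = {2,3,0,1}
∂A = {2,3,0,1} minus {3,1} = {2,0}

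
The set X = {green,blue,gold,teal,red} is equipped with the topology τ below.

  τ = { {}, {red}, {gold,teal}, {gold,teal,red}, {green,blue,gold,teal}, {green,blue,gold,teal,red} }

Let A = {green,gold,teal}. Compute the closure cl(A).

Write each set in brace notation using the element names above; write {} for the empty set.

closure: X∖int(X∖A) = X∖{red} = {green,blue,gold,teal}

{green,blue,gold,teal}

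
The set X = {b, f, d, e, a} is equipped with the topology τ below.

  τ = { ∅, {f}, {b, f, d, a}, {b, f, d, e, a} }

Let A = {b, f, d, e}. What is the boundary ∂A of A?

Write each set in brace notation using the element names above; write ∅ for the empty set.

opens ⊆ A: ∅, {f}; union → int = {f}
complement {a}; its interior ∅; cl(A) = X∖∅ = {b, f, d, e, a}
boundary = {b, f, d, e, a} ∖ {f} = {b, d, e, a}

{b, d, e, a}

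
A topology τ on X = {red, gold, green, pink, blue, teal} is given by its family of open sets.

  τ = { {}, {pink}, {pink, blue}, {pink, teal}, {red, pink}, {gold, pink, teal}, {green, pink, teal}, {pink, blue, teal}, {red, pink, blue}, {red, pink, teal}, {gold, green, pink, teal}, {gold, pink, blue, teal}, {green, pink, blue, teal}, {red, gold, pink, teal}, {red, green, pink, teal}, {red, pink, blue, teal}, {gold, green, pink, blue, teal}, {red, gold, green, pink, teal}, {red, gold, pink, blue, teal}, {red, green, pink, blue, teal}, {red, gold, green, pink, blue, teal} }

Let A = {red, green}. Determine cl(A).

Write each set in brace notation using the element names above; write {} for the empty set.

X∖A={gold, pink, blue, teal}, int(X∖A)={gold, pink, blue, teal}, hence cl(A)={red, green}

{red, green}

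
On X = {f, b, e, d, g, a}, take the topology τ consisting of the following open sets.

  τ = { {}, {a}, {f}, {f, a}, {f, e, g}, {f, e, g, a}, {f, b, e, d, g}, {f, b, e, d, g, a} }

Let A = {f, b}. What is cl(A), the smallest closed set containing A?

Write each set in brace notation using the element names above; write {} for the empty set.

{f, b, e, d, g}

complement {e, d, g, a}; its interior {a}; cl(A) = X∖{a} = {f, b, e, d, g}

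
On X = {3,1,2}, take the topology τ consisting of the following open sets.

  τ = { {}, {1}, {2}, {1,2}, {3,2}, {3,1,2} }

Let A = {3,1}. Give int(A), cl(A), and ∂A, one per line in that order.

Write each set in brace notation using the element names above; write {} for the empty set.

int(A) = {1}
cl(A)  = {3,1}
∂A     = {3}

U open, U⊆A: {}, {1}. int(A) = ⋃ = {1}
X∖A={2}, int(X∖A)={2}, hence cl(A)={3,1}
∂A: remove int from cl → {3}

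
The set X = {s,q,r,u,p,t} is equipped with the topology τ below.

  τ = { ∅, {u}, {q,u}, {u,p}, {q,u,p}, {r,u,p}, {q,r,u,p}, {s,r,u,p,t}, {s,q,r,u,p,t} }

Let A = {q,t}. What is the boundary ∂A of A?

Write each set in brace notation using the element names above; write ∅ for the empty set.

opens ⊆ A: ∅; union → int = ∅
complement {s,r,u,p}; its interior {r,u,p}; cl(A) = X∖{r,u,p} = {s,q,t}
boundary = {s,q,t} ∖ ∅ = {s,q,t}

{s,q,t}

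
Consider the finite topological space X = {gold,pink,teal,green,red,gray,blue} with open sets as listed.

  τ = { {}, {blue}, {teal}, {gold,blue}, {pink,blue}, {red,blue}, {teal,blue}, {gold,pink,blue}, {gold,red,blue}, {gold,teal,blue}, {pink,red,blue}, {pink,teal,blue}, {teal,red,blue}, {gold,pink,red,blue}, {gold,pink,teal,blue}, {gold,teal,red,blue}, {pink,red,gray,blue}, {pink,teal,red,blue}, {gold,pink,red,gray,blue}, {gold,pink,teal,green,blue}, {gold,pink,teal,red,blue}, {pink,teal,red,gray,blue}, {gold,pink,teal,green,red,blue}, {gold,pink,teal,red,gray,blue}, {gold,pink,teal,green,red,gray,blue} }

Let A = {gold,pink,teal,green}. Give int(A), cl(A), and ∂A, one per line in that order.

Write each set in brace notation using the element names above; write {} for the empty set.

int(A) = {teal}
cl(A)  = {gold,pink,teal,green,gray}
∂A     = {gold,pink,green,gray}

opens ⊆ A: {}, {teal}; union → int = {teal}
complement {red,gray,blue}; its interior {red,blue}; cl(A) = X∖{red,blue} = {gold,pink,teal,green,gray}
boundary = {gold,pink,teal,green,gray} ∖ {teal} = {gold,pink,green,gray}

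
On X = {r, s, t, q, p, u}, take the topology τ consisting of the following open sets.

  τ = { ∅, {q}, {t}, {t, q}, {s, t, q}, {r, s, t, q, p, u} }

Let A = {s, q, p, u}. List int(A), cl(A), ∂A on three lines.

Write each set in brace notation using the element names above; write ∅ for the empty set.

int(A) = {q}
cl(A)  = {r, s, q, p, u}
∂A     = {r, s, p, u}

U open, U⊆A: ∅, {q}. int(A) = ⋃ = {q}
X∖A={r, t}, int(X∖A)={t}, hence cl(A)={r, s, q, p, u}
∂A: remove int from cl → {r, s, p, u}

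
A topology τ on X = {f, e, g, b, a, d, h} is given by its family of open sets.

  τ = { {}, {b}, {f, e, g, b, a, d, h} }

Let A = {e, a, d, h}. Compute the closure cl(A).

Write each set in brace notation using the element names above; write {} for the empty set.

{f, e, g, a, d, h}

complement {f, g, b}; its interior {b}; cl(A) = X∖{b} = {f, e, g, a, d, h}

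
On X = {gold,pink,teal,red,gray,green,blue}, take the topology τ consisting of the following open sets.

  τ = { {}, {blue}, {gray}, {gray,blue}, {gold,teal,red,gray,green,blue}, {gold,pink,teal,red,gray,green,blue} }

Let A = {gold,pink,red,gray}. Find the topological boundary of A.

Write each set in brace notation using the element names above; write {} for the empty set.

opens ⊆ A: {}, {gray}; union → int = {gray}
complement {teal,green,blue}; its interior {blue}; cl(A) = X∖{blue} = {gold,pink,teal,red,gray,green}
boundary = {gold,pink,teal,red,gray,green} ∖ {gray} = {gold,pink,teal,red,green}

{gold,pink,teal,red,green}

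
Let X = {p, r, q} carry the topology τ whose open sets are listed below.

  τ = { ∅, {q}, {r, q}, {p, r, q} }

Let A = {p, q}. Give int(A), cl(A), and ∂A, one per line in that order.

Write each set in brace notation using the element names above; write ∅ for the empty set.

opens ⊆ A: ∅, {q}; union → int = {q}
complement {r}; its interior ∅; cl(A) = X∖∅ = {p, r, q}
boundary = {p, r, q} ∖ {q} = {p, r}

int(A) = {q}
cl(A)  = {p, r, q}
∂A     = {p, r}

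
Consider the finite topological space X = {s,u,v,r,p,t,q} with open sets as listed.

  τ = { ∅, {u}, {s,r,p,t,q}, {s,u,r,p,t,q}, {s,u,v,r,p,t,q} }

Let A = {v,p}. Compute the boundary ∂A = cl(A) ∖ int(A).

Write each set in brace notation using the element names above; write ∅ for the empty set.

interior: largest open inside A is ∅ (from ∅)
cl via duality: int({s,u,r,t,q}) = {u}, so X∖{u} = {s,v,r,p,t,q}
cl∖int = {s,v,r,p,t,q}

{s,v,r,p,t,q}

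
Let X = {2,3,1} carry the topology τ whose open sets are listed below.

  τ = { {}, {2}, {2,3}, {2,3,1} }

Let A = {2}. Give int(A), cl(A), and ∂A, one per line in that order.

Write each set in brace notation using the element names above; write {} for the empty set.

opens ⊆ A: {}, {2}; union → int = {2}
complement {3,1}; its interior {}; cl(A) = X∖{} = {2,3,1}
boundary = {2,3,1} ∖ {2} = {3,1}

int(A) = {2}
cl(A)  = {2,3,1}
∂A     = {3,1}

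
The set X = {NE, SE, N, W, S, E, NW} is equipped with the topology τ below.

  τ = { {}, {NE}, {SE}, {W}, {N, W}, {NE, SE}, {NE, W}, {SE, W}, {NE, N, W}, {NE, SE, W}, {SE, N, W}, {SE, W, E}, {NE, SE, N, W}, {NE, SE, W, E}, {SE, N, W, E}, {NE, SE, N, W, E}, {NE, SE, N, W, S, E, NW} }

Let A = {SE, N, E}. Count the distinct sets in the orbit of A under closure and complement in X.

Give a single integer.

8

X∖A={NE, W, S, NW}, int(X∖A)={NE, W}, hence cl(A)={SE, N, S, E, NW}
Orbit (k=closure, c=complement):
  1. A     = {SE, N, E}
  2. kA    = {SE, N, S, E, NW}
  3. cA    = {NE, W, S, NW}
  4. ckA   = {NE, W}
  5. kcA   = {NE, N, W, S, E, NW}
  6. ckcA  = {SE}
  7. kckcA = {SE, S, E, NW}
  8. ckckcA = {NE, N, W}
(closed under both — stop)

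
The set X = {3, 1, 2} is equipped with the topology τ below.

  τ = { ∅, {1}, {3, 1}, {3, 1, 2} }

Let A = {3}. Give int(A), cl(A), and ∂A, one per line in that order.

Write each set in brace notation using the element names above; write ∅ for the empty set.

U open, U⊆A: ∅. int(A) = ⋃ = ∅
X∖A={1, 2}, int(X∖A)={1}, hence cl(A)={3, 2}
∂A: remove int from cl → {3, 2}

int(A) = ∅
cl(A)  = {3, 2}
∂A     = {3, 2}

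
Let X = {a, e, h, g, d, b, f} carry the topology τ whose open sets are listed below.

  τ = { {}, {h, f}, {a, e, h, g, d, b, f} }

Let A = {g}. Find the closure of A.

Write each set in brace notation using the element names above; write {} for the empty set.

{a, e, g, d, b}

complement {a, e, h, d, b, f}; its interior {h, f}; cl(A) = X∖{h, f} = {a, e, g, d, b}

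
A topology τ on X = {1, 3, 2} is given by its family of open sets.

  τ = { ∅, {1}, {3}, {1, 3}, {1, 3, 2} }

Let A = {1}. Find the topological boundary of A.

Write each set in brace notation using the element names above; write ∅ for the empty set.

interior: largest open inside A is {1} (from ∅, {1})
cl via duality: int({3, 2}) = {3}, so X∖{3} = {1, 2}
cl∖int = {2}

{2}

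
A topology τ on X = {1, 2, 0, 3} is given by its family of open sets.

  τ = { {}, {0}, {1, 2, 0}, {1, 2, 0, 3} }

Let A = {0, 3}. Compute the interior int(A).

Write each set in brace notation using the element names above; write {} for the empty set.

opens ⊆ A: {}, {0}; union → int = {0}

{0}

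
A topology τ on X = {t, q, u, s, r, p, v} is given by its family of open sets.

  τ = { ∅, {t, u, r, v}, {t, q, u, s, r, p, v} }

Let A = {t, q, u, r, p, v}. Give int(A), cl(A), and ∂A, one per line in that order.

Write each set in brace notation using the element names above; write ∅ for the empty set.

int(A) = {t, u, r, v}
cl(A)  = {t, q, u, s, r, p, v}
∂A     = {q, s, p}

open subsets of A: ∅, {t, u, r, v}; so int(A) = {t, u, r, v}
closure: X∖int(X∖A) = X∖∅ = {t, q, u, s, r, p, v}
∂A = {t, q, u, s, r, p, v} minus {t, u, r, v} = {q, s, p}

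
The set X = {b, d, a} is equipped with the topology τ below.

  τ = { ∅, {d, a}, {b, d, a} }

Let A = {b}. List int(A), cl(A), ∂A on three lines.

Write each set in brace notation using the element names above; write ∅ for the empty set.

int(A) = ∅
cl(A)  = {b}
∂A     = {b}

interior: largest open inside A is ∅ (from ∅)
cl via duality: int({d, a}) = {d, a}, so X∖{d, a} = {b}
cl∖int = {b}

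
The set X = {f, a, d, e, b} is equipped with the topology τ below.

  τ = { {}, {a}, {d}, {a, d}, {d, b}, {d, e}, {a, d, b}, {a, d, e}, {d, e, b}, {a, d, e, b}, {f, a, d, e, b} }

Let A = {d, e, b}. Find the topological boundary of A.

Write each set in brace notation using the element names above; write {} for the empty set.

opens ⊆ A: {}, {d}, {d, e}, {d, b}, {d, e, b}; union → int = {d, e, b}
complement {f, a}; its interior {a}; cl(A) = X∖{a} = {f, d, e, b}
boundary = {f, d, e, b} ∖ {d, e, b} = {f}

{f}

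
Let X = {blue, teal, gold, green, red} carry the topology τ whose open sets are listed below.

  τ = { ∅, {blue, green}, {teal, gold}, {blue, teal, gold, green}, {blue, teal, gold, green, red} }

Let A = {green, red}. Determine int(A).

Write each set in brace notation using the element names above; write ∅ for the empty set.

∅

interior: largest open inside A is ∅ (from ∅)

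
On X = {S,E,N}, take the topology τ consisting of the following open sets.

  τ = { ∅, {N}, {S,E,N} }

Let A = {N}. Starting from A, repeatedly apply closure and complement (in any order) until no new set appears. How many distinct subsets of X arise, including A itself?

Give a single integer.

closure: X∖int(X∖A) = X∖∅ = {S,E,N}
Let k=closure and c=complement:
  1. A     = {N}
  2. kA    = {S,E,N}
  3. cA    = {S,E}
  4. ckA   = ∅
— saturated at 4

4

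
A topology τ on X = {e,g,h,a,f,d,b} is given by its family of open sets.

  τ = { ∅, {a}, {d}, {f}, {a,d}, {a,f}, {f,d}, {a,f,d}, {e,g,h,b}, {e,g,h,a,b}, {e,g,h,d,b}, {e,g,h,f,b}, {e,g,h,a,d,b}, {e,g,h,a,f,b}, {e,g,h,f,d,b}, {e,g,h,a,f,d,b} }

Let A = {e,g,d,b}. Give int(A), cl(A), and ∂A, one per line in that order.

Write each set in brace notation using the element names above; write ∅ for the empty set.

int(A) = {d}
cl(A)  = {e,g,h,d,b}
∂A     = {e,g,h,b}

opens ⊆ A: ∅, {d}; union → int = {d}
complement {h,a,f}; its interior {a,f}; cl(A) = X∖{a,f} = {e,g,h,d,b}
boundary = {e,g,h,d,b} ∖ {d} = {e,g,h,b}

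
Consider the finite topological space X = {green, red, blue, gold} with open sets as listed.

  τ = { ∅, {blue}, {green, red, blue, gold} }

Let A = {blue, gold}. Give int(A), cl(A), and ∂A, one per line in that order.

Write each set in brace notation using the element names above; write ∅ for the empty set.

interior: largest open inside A is {blue} (from ∅, {blue})
cl via duality: int({green, red}) = ∅, so X∖∅ = {green, red, blue, gold}
cl∖int = {green, red, gold}

int(A) = {blue}
cl(A)  = {green, red, blue, gold}
∂A     = {green, red, gold}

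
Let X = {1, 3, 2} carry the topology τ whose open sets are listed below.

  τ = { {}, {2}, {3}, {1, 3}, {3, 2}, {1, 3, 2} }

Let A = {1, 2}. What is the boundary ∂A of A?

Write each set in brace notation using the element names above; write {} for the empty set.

{1}

interior: largest open inside A is {2} (from {}, {2})
cl via duality: int({3}) = {3}, so X∖{3} = {1, 2}
cl∖int = {1}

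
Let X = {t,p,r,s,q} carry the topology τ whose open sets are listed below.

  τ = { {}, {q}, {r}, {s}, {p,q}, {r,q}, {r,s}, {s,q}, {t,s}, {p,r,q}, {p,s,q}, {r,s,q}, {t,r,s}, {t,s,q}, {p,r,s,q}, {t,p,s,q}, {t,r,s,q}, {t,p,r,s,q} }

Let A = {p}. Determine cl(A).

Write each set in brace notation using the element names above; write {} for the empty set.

{p}

cl via duality: int({t,r,s,q}) = {t,r,s,q}, so X∖{t,r,s,q} = {p}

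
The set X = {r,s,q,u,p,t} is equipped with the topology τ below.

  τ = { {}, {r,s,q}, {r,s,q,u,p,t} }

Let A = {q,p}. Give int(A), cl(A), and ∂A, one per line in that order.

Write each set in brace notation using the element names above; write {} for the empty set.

U open, U⊆A: {}. int(A) = ⋃ = {}
X∖A={r,s,u,t}, int(X∖A)={}, hence cl(A)={r,s,q,u,p,t}
∂A: remove int from cl → {r,s,q,u,p,t}

int(A) = {}
cl(A)  = {r,s,q,u,p,t}
∂A     = {r,s,q,u,p,t}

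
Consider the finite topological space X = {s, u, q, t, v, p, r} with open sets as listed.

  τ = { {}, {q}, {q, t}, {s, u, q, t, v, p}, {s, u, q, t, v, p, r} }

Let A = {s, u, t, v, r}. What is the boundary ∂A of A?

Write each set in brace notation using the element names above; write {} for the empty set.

{s, u, t, v, p, r}

interior: largest open inside A is {} (from {})
cl via duality: int({q, p}) = {q}, so X∖{q} = {s, u, t, v, p, r}
cl∖int = {s, u, t, v, p, r}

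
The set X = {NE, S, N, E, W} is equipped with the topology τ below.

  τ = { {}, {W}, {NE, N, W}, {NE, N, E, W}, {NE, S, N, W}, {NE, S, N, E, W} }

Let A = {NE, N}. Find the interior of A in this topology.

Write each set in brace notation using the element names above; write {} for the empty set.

{}

interior: largest open inside A is {} (from {})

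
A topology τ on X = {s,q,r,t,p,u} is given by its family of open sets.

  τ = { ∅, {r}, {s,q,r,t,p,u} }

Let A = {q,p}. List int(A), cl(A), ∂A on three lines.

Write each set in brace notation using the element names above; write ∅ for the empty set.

interior: largest open inside A is ∅ (from ∅)
cl via duality: int({s,r,t,u}) = {r}, so X∖{r} = {s,q,t,p,u}
cl∖int = {s,q,t,p,u}

int(A) = ∅
cl(A)  = {s,q,t,p,u}
∂A     = {s,q,t,p,u}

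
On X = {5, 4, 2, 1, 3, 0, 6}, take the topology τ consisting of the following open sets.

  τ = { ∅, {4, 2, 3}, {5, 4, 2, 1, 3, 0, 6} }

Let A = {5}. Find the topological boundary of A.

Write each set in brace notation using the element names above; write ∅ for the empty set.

open subsets of A: ∅; so int(A) = ∅
closure: X∖int(X∖A) = X∖{4, 2, 3} = {5, 1, 0, 6}
∂A = {5, 1, 0, 6} minus ∅ = {5, 1, 0, 6}

{5, 1, 0, 6}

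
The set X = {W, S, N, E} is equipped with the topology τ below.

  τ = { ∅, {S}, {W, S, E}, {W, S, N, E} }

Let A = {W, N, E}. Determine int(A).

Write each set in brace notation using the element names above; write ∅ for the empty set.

U open, U⊆A: ∅. int(A) = ⋃ = ∅

∅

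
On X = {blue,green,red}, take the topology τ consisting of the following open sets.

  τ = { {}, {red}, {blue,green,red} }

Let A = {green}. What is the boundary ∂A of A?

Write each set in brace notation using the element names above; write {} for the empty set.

{blue,green}

U open, U⊆A: {}. int(A) = ⋃ = {}
X∖A={blue,red}, int(X∖A)={red}, hence cl(A)={blue,green}
∂A: remove int from cl → {blue,green}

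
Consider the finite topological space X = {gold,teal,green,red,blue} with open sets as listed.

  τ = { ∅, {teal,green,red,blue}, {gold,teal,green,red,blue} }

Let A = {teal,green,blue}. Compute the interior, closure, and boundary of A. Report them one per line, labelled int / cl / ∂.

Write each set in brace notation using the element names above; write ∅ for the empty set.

interior: largest open inside A is ∅ (from ∅)
cl via duality: int({gold,red}) = ∅, so X∖∅ = {gold,teal,green,red,blue}
cl∖int = {gold,teal,green,red,blue}

int(A) = ∅
cl(A)  = {gold,teal,green,red,blue}
∂A     = {gold,teal,green,red,blue}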